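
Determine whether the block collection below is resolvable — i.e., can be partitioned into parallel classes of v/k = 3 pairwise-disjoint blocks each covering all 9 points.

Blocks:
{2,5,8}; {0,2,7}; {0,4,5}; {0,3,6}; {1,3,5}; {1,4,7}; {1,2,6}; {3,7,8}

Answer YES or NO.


v = 9, block size k = 3, number of blocks = 8.
For resolvability, blocks must partition into parallel classes of size v/k = 3.
Total blocks must therefore be a multiple of 3: 8 = 3·2 + 2 ⇒ not divisible ✗.
Resolvable? NO.

NO


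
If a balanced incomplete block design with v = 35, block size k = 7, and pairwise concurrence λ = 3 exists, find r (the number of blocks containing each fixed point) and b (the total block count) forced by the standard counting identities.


Any 2-(v, k, λ) BIBD satisfies two necessary conditions:
  (i)  Each point sits in r blocks, and counting incidences through any fixed point gives r(k − 1) = λ(v − 1), so r = λ(v − 1)/(k − 1).
  (ii) Total incidences bk = vr, so b = vr/k.
Step 1: r = λ(v − 1)/(k − 1) = 3·(35 − 1)/(7 − 1) = 3·34/6 = 102/6 = 17.
Step 2: b = vr/k = 35·17/7 = 595/7 = 85.
Check integrality: r = 17 ∈ Z ✓, b = 85 ∈ Z ✓.
(These identities are necessary conditions: they determine r and b for any design with these parameters, but do not by themselves prove that one exists.)

r = 17, b = 85.


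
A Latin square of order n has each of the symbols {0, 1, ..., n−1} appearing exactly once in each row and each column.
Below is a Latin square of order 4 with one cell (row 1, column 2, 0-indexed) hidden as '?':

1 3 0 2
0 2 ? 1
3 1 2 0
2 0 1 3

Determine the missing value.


Row 1 contains symbols [0, 1, 2] — missing [3].
Column 2 contains symbols [0, 1, 2] — missing [3].
The missing symbol must appear in both missing sets; intersection = [3].
Therefore the hidden value is 3.

Missing value = 3.


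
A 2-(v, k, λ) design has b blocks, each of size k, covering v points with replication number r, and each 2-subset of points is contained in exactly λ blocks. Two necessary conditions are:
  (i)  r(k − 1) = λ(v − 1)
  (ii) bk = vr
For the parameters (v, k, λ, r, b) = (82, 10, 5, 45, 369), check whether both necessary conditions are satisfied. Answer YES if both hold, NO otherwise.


Condition (i): r(k − 1) = 45·9 = 405; λ(v − 1) = 5·81 = 405. Match? YES.
Condition (ii): bk = 369·10 = 3690; vr = 82·45 = 3690. Match? YES.
Both conditions hold? YES.

YES


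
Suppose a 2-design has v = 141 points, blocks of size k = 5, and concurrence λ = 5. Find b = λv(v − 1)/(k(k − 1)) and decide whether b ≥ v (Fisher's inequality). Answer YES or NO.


b = λv(v − 1)/(k(k − 1)) = 5·141·140/(5·4) = 98700/20 = 4935.
Compare with v = 141: b ≥ v, so Fisher's inequality holds.

YES


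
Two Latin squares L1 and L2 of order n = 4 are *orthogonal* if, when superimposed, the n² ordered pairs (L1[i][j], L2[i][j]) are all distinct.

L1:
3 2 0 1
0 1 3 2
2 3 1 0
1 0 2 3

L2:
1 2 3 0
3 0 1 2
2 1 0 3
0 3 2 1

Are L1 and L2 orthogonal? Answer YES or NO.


Form the n² = 16 superimposed pairs (L1[i][j], L2[i][j]), row by row (rows and columns indexed from 0):
row 0: (3,1) (2,2) (0,3) (1,0)
row 1: (0,3) (1,0) (3,1) (2,2)
row 2: (2,2) (3,1) (1,0) (0,3)
row 3: (1,0) (0,3) (2,2) (3,1)
Orthogonality requires all 16 pairs distinct.
But the pair (0,3) repeats: cell (0,2) has L1 = 0, L2 = 3, and cell (1,0) has L1 = 0, L2 = 3.
A repeated pair means some other pair never occurs (only 4 distinct pairs out of 16), so the squares are not orthogonal.
Conclusion: NO.

NO


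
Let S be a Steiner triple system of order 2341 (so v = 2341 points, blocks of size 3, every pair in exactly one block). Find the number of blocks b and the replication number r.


An STS(v) is a 2-(v, 3, 1) BIBD: block size k = 3, λ = 1.
Replication: r(k − 1) = λ(v − 1) ⇒ r·2 = 2341 − 1 = 2340 ⇒ r = 1170.
Block count: bk = vr ⇒ b·3 = 2341·1170 = 2738970 ⇒ b = 912990.
(Check via b = v(v − 1)/6 = 2341·2340/6 = 5477940/6 = 912990.)

r = 1170, b = 912990.


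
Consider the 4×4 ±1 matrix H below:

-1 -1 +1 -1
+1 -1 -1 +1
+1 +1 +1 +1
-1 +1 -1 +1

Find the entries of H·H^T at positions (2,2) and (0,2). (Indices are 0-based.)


Row 0 of H: [-1, -1, 1, -1].
Row 2 of H: [1, 1, 1, 1].
(H·H^T)[2][2] = Σ_j H[2][j]·H[2][j] = (1)² + (1)² + (1)² + (1)² = 1 + 1 + 1 + 1 = 4.
(H·H^T)[0][2] = Σ_j H[0][j]·H[2][j] = (-1)·(1) + (-1)·(1) + (1)·(1) + (-1)·(1) = -1 + -1 + 1 + -1 = -2.
Rows 0 and 2 are not orthogonal (dot product = -2 ≠ 0), so H is not a Hadamard matrix.

(2,2) entry = 4; (0,2) entry = -2.


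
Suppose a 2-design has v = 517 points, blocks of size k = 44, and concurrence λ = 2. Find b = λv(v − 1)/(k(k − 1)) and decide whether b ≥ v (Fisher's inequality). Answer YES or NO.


b = λv(v − 1)/(k(k − 1)) = 2·517·516/(44·43) = 533544/1892 = 282.
Compare with v = 517: b < v, so Fisher's inequality fails.

NO


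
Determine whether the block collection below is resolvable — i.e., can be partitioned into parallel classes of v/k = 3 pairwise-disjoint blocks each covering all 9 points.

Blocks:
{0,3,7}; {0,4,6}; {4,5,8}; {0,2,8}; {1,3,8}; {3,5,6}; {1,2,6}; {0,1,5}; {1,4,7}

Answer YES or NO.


v = 9, block size k = 3, number of blocks = 9.
For resolvability, blocks must partition into parallel classes of size v/k = 3.
Total blocks must therefore be a multiple of 3: 9 = 3·3 + 0 ⇒ divisible ✓.
Consider block {0,4,6}. The only other block(s) in the collection disjoint from it are {1,3,8} — just 1 block(s). Any parallel class containing {0,4,6} would need 2 other blocks each disjoint from it, so no parallel class of size 3 can contain {0,4,6}.
Since every block must belong to some parallel class in a resolution, the collection cannot be partitioned into parallel classes.
Resolvable? NO.

NO


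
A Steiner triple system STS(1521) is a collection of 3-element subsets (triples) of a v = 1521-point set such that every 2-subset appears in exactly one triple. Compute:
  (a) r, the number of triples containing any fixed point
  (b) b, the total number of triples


An STS(v) is a 2-(v, 3, 1) BIBD: block size k = 3, λ = 1.
Replication: r(k − 1) = λ(v − 1) ⇒ r·2 = 1521 − 1 = 1520 ⇒ r = 760.
Block count: bk = vr ⇒ b·3 = 1521·760 = 1155960 ⇒ b = 385320.
(Check via b = v(v − 1)/6 = 1521·1520/6 = 2311920/6 = 385320.)

r = 760, b = 385320.


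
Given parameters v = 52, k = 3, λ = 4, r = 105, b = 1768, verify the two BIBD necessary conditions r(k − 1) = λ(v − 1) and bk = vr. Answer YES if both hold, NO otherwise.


Condition (i): r(k − 1) = 105·2 = 210; λ(v − 1) = 4·51 = 204. Match? NO.
Condition (ii): bk = 1768·3 = 5304; vr = 52·105 = 5460. Match? NO.
Both conditions hold? NO.

NO


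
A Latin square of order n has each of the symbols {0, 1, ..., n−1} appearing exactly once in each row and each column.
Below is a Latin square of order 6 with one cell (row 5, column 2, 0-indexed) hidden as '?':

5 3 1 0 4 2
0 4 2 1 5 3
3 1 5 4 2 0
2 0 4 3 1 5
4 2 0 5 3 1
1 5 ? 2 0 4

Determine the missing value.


Row 5 contains symbols [0, 1, 2, 4, 5] — missing [3].
Column 2 contains symbols [0, 1, 2, 4, 5] — missing [3].
The missing symbol must appear in both missing sets; intersection = [3].
Therefore the hidden value is 3.

Missing value = 3.


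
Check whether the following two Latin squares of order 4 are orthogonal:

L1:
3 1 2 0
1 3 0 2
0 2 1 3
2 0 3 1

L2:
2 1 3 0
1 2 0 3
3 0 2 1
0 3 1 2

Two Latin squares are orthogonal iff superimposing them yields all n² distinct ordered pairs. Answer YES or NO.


Form the n² = 16 superimposed pairs (L1[i][j], L2[i][j]), row by row (rows and columns indexed from 0):
row 0: (3,2) (1,1) (2,3) (0,0)
row 1: (1,1) (3,2) (0,0) (2,3)
row 2: (0,3) (2,0) (1,2) (3,1)
row 3: (2,0) (0,3) (3,1) (1,2)
Orthogonality requires all 16 pairs distinct.
But the pair (1,1) repeats: cell (0,1) has L1 = 1, L2 = 1, and cell (1,0) has L1 = 1, L2 = 1.
A repeated pair means some other pair never occurs (only 8 distinct pairs out of 16), so the squares are not orthogonal.
Conclusion: NO.

NO


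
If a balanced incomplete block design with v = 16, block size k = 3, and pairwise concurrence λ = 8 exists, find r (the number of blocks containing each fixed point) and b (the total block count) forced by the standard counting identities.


Any 2-(v, k, λ) BIBD satisfies two necessary conditions:
  (i)  Each point sits in r blocks, and counting incidences through any fixed point gives r(k − 1) = λ(v − 1), so r = λ(v − 1)/(k − 1).
  (ii) Total incidences bk = vr, so b = vr/k.
Step 1: r = λ(v − 1)/(k − 1) = 8·(16 − 1)/(3 − 1) = 8·15/2 = 120/2 = 60.
Step 2: b = vr/k = 16·60/3 = 960/3 = 320.
Check integrality: r = 60 ∈ Z ✓, b = 320 ∈ Z ✓.
(These identities are necessary conditions: they determine r and b for any design with these parameters, but do not by themselves prove that one exists.)

r = 60, b = 320.


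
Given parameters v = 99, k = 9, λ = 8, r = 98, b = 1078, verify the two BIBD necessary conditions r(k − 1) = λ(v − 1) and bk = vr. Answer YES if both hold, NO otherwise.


Condition (i): r(k − 1) = 98·8 = 784; λ(v − 1) = 8·98 = 784. Match? YES.
Condition (ii): bk = 1078·9 = 9702; vr = 99·98 = 9702. Match? YES.
Both conditions hold? YES.

YES


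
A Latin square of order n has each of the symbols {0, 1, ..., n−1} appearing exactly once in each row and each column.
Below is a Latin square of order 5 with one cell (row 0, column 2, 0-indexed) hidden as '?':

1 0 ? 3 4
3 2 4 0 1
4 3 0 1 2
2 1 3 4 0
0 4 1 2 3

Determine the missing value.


Row 0 contains symbols [0, 1, 3, 4] — missing [2].
Column 2 contains symbols [0, 1, 3, 4] — missing [2].
The missing symbol must appear in both missing sets; intersection = [2].
Therefore the hidden value is 2.

Missing value = 2.


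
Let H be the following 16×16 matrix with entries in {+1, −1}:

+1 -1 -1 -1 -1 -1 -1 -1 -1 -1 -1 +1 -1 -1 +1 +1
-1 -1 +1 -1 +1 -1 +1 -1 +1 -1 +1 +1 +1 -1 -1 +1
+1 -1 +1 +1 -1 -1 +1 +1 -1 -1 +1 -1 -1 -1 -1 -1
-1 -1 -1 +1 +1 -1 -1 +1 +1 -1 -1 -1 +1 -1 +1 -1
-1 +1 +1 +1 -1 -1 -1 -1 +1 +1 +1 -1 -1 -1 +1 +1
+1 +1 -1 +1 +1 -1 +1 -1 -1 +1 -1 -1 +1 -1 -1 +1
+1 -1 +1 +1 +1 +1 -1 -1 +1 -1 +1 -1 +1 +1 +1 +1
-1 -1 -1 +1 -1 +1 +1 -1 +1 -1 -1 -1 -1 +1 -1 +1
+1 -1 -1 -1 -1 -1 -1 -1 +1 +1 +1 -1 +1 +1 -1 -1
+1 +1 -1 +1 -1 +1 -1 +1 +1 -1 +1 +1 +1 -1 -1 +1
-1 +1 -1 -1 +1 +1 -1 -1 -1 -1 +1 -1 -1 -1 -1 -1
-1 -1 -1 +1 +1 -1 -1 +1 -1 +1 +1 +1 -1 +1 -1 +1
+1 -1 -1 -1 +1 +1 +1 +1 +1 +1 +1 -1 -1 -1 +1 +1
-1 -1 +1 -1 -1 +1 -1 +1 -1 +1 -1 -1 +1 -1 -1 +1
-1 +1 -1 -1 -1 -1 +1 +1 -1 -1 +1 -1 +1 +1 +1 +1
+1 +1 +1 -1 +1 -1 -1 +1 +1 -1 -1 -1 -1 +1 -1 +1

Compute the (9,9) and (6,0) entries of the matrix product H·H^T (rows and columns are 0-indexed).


Row 0 of H: [1, -1, -1, -1, -1, -1, -1, -1, -1, -1, -1, 1, -1, -1, 1, 1].
Row 6 of H: [1, -1, 1, 1, 1, 1, -1, -1, 1, -1, 1, -1, 1, 1, 1, 1].
Row 9 of H: [1, 1, -1, 1, -1, 1, -1, 1, 1, -1, 1, 1, 1, -1, -1, 1].
(H·H^T)[9][9] = Σ_j H[9][j]·H[9][j] = (1)² + (1)² + (-1)² + (1)² + (-1)² + (1)² + (-1)² + (1)² + (1)² + (-1)² + (1)² + (1)² + (1)² + (-1)² + (-1)² + (1)² = 1 + 1 + 1 + 1 + 1 + 1 + 1 + 1 + 1 + 1 + 1 + 1 + 1 + 1 + 1 + 1 = 16.
(H·H^T)[6][0] = Σ_j H[6][j]·H[0][j] = (1)·(1) + (-1)·(-1) + (1)·(-1) + (1)·(-1) + (1)·(-1) + (1)·(-1) + (-1)·(-1) + (-1)·(-1) + (1)·(-1) + (-1)·(-1) + (1)·(-1) + (-1)·(1) + (1)·(-1) + (1)·(-1) + (1)·(1) + (1)·(1) = 1 + 1 + -1 + -1 + -1 + -1 + 1 + 1 + -1 + 1 + -1 + -1 + -1 + -1 + 1 + 1 = -2.
Rows 6 and 0 are not orthogonal (dot product = -2 ≠ 0), so H is not a Hadamard matrix.

(9,9) entry = 16; (6,0) entry = -2.


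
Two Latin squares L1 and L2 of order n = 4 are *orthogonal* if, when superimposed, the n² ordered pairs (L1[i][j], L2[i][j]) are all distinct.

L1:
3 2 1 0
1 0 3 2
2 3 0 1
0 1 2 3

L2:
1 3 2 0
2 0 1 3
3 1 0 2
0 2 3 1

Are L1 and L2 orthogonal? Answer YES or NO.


Form the n² = 16 superimposed pairs (L1[i][j], L2[i][j]), row by row (rows and columns indexed from 0):
row 0: (3,1) (2,3) (1,2) (0,0)
row 1: (1,2) (0,0) (3,1) (2,3)
row 2: (2,3) (3,1) (0,0) (1,2)
row 3: (0,0) (1,2) (2,3) (3,1)
Orthogonality requires all 16 pairs distinct.
But the pair (1,2) repeats: cell (0,2) has L1 = 1, L2 = 2, and cell (1,0) has L1 = 1, L2 = 2.
A repeated pair means some other pair never occurs (only 4 distinct pairs out of 16), so the squares are not orthogonal.
Conclusion: NO.

NO


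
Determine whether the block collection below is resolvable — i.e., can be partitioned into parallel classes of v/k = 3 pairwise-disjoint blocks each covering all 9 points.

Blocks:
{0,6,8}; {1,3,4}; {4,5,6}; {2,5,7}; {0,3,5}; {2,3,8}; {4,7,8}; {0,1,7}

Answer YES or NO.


v = 9, block size k = 3, number of blocks = 8.
For resolvability, blocks must partition into parallel classes of size v/k = 3.
Total blocks must therefore be a multiple of 3: 8 = 3·2 + 2 ⇒ not divisible ✗.
Resolvable? NO.

NO


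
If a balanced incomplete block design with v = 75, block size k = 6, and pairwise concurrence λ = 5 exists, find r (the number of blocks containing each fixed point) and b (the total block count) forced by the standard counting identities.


Any 2-(v, k, λ) BIBD satisfies two necessary conditions:
  (i)  Each point sits in r blocks, and counting incidences through any fixed point gives r(k − 1) = λ(v − 1), so r = λ(v − 1)/(k − 1).
  (ii) Total incidences bk = vr, so b = vr/k.
Step 1: r = λ(v − 1)/(k − 1) = 5·(75 − 1)/(6 − 1) = 5·74/5 = 370/5 = 74.
Step 2: b = vr/k = 75·74/6 = 5550/6 = 925.
Check integrality: r = 74 ∈ Z ✓, b = 925 ∈ Z ✓.
(These identities are necessary conditions: they determine r and b for any design with these parameters, but do not by themselves prove that one exists.)

r = 74, b = 925.


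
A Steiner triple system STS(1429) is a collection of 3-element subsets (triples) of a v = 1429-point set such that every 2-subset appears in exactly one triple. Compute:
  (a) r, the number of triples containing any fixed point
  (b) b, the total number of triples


An STS(v) is a 2-(v, 3, 1) BIBD: block size k = 3, λ = 1.
Replication: r(k − 1) = λ(v − 1) ⇒ r·2 = 1429 − 1 = 1428 ⇒ r = 714.
Block count: bk = vr ⇒ b·3 = 1429·714 = 1020306 ⇒ b = 340102.

r = 714, b = 340102.


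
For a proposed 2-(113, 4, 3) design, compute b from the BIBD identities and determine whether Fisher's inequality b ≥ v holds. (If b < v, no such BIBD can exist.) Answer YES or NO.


r = λ(v − 1)/(k − 1) = 3·112/3 = 112.
b = vr/k = 113·112/4 = 3164.
Fisher's inequality: b ≥ v ⇔ 3164 ≥ 113? YES.

YES


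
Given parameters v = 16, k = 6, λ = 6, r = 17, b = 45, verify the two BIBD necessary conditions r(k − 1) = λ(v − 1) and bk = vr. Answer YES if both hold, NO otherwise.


Condition (i): r(k − 1) = 17·5 = 85; λ(v − 1) = 6·15 = 90. Match? NO.
Condition (ii): bk = 45·6 = 270; vr = 16·17 = 272. Match? NO.
Both conditions hold? NO.

NO


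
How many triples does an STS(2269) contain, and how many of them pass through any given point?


An STS(v) is a 2-(v, 3, 1) BIBD: block size k = 3, λ = 1.
Replication: r(k − 1) = λ(v − 1) ⇒ r·2 = 2269 − 1 = 2268 ⇒ r = 1134.
Block count: bk = vr ⇒ b·3 = 2269·1134 = 2573046 ⇒ b = 857682.
(Check via b = v(v − 1)/6 = 2269·2268/6 = 5146092/6 = 857682.)

r = 1134, b = 857682.


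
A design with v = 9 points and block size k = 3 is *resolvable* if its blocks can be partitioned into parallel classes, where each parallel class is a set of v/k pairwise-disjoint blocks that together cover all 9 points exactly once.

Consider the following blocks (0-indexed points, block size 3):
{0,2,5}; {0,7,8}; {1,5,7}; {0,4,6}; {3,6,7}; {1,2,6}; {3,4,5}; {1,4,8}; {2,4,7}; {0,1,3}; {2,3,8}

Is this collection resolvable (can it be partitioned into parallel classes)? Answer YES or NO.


v = 9, block size k = 3, number of blocks = 11.
For resolvability, blocks must partition into parallel classes of size v/k = 3.
Total blocks must therefore be a multiple of 3: 11 = 3·3 + 2 ⇒ not divisible ✗.
Resolvable? NO.

NO


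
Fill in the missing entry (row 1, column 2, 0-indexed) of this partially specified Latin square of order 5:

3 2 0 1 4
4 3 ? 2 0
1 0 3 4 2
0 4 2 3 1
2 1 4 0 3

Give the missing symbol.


Row 1 contains symbols [0, 2, 3, 4] — missing [1].
Column 2 contains symbols [0, 2, 3, 4] — missing [1].
The missing symbol must appear in both missing sets; intersection = [1].
Therefore the hidden value is 1.

Missing value = 1.


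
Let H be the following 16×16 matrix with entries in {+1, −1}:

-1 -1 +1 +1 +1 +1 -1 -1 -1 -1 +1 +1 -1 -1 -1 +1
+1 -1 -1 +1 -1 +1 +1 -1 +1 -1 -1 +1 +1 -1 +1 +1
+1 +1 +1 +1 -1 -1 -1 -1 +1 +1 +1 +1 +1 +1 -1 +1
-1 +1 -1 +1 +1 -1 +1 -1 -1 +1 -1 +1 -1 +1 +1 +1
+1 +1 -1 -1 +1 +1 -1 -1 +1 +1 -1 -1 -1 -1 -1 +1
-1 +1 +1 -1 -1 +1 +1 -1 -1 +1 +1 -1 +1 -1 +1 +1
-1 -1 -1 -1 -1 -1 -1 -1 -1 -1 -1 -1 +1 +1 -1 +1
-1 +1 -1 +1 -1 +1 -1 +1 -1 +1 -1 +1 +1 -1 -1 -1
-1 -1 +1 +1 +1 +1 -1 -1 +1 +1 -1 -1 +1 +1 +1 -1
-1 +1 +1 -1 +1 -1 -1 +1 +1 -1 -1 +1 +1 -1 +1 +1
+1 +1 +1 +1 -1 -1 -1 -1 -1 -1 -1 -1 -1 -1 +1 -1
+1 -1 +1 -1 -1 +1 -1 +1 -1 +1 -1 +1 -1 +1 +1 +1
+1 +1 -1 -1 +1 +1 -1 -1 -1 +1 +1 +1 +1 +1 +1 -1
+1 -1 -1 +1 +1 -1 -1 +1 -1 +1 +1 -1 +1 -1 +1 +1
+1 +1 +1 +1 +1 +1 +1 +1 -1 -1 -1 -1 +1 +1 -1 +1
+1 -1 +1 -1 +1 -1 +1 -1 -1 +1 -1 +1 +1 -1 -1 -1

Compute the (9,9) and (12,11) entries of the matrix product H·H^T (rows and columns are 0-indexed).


Row 9 of H: [-1, 1, 1, -1, 1, -1, -1, 1, 1, -1, -1, 1, 1, -1, 1, 1].
Row 11 of H: [1, -1, 1, -1, -1, 1, -1, 1, -1, 1, -1, 1, -1, 1, 1, 1].
Row 12 of H: [1, 1, -1, -1, 1, 1, -1, -1, -1, 1, 1, 1, 1, 1, 1, -1].
(H·H^T)[9][9] = Σ_j H[9][j]·H[9][j] = (-1)² + (1)² + (1)² + (-1)² + (1)² + (-1)² + (-1)² + (1)² + (1)² + (-1)² + (-1)² + (1)² + (1)² + (-1)² + (1)² + (1)² = 1 + 1 + 1 + 1 + 1 + 1 + 1 + 1 + 1 + 1 + 1 + 1 + 1 + 1 + 1 + 1 = 16.
(H·H^T)[12][11] = Σ_j H[12][j]·H[11][j] = (1)·(1) + (1)·(-1) + (-1)·(1) + (-1)·(-1) + (1)·(-1) + (1)·(1) + (-1)·(-1) + (-1)·(1) + (-1)·(-1) + (1)·(1) + (1)·(-1) + (1)·(1) + (1)·(-1) + (1)·(1) + (1)·(1) + (-1)·(1) = 1 + -1 + -1 + 1 + -1 + 1 + 1 + -1 + 1 + 1 + -1 + 1 + -1 + 1 + 1 + -1 = 2.
Rows 12 and 11 are not orthogonal (dot product = 2 ≠ 0), so H is not a Hadamard matrix.

(9,9) entry = 16; (12,11) entry = 2.


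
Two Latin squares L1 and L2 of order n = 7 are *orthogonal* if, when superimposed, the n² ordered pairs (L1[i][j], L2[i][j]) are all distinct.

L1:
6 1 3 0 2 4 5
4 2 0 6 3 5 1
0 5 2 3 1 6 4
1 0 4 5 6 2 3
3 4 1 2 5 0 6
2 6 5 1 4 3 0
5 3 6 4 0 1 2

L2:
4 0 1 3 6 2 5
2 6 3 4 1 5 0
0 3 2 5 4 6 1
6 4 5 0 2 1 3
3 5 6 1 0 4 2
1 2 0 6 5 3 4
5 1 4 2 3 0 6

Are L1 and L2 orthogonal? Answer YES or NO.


Form the n² = 49 superimposed pairs (L1[i][j], L2[i][j]), row by row (rows and columns indexed from 0):
row 0: (6,4) (1,0) (3,1) (0,3) (2,6) (4,2) (5,5)
row 1: (4,2) (2,6) (0,3) (6,4) (3,1) (5,5) (1,0)
row 2: (0,0) (5,3) (2,2) (3,5) (1,4) (6,6) (4,1)
row 3: (1,6) (0,4) (4,5) (5,0) (6,2) (2,1) (3,3)
row 4: (3,3) (4,5) (1,6) (2,1) (5,0) (0,4) (6,2)
row 5: (2,1) (6,2) (5,0) (1,6) (4,5) (3,3) (0,4)
row 6: (5,5) (3,1) (6,4) (4,2) (0,3) (1,0) (2,6)
Orthogonality requires all 49 pairs distinct.
But the pair (4,2) repeats: cell (0,5) has L1 = 4, L2 = 2, and cell (1,0) has L1 = 4, L2 = 2.
A repeated pair means some other pair never occurs (only 21 distinct pairs out of 49), so the squares are not orthogonal.
Conclusion: NO.

NO


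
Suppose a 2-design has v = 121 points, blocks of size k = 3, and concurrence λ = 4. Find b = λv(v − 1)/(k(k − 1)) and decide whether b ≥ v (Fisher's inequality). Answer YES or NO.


r = λ(v − 1)/(k − 1) = 4·120/2 = 240.
b = vr/k = 121·240/3 = 9680.
Fisher's inequality: b ≥ v ⇔ 9680 ≥ 121? YES.

YES


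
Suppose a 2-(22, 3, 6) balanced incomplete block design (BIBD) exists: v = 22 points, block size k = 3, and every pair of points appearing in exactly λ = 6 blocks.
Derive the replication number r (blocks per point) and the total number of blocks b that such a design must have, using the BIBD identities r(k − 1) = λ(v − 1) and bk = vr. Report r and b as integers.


Any 2-(v, k, λ) BIBD satisfies two necessary conditions:
  (i)  Each point sits in r blocks, and counting incidences through any fixed point gives r(k − 1) = λ(v − 1), so r = λ(v − 1)/(k − 1).
  (ii) Total incidences bk = vr, so b = vr/k.
Step 1: r = λ(v − 1)/(k − 1) = 6·(22 − 1)/(3 − 1) = 6·21/2 = 126/2 = 63.
Step 2: b = vr/k = 22·63/3 = 1386/3 = 462.
Check integrality: r = 63 ∈ Z ✓, b = 462 ∈ Z ✓.
(These identities are necessary conditions: they determine r and b for any design with these parameters, but do not by themselves prove that one exists.)

r = 63, b = 462.


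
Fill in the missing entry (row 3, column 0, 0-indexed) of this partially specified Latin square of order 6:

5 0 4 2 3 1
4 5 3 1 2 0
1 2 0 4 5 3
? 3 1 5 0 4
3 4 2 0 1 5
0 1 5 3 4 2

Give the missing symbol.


Row 3 contains symbols [0, 1, 3, 4, 5] — missing [2].
Column 0 contains symbols [0, 1, 3, 4, 5] — missing [2].
The missing symbol must appear in both missing sets; intersection = [2].
Therefore the hidden value is 2.

Missing value = 2.


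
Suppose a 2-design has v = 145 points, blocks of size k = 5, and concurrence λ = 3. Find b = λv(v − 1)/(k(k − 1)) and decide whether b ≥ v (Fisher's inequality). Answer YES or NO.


b = λv(v − 1)/(k(k − 1)) = 3·145·144/(5·4) = 62640/20 = 3132.
Compare with v = 145: b ≥ v, so Fisher's inequality holds.

YES


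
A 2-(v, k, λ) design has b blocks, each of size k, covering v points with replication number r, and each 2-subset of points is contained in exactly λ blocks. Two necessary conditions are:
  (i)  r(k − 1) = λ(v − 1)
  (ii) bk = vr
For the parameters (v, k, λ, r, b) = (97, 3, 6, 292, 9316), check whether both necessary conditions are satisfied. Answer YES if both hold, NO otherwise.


Condition (i): r(k − 1) = 292·2 = 584; λ(v − 1) = 6·96 = 576. Match? NO.
Condition (ii): bk = 9316·3 = 27948; vr = 97·292 = 28324. Match? NO.
Both conditions hold? NO.

NO


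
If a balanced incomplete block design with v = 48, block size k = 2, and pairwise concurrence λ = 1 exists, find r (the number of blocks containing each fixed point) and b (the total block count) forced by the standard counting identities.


Any 2-(v, k, λ) BIBD satisfies two necessary conditions:
  (i)  Each point sits in r blocks, and counting incidences through any fixed point gives r(k − 1) = λ(v − 1), so r = λ(v − 1)/(k − 1).
  (ii) Total incidences bk = vr, so b = vr/k.
Step 1: r = λ(v − 1)/(k − 1) = 1·(48 − 1)/(2 − 1) = 1·47/1 = 47/1 = 47.
Step 2: b = vr/k = 48·47/2 = 2256/2 = 1128.
Check integrality: r = 47 ∈ Z ✓, b = 1128 ∈ Z ✓.
(These identities are necessary conditions: they determine r and b for any design with these parameters, but do not by themselves prove that one exists.)

r = 47, b = 1128.


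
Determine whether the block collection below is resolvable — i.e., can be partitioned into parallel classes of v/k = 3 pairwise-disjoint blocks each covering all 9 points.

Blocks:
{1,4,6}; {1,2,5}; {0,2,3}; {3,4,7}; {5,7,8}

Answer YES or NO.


v = 9, block size k = 3, number of blocks = 5.
For resolvability, blocks must partition into parallel classes of size v/k = 3.
Total blocks must therefore be a multiple of 3: 5 = 3·1 + 2 ⇒ not divisible ✗.
Resolvable? NO.

NO


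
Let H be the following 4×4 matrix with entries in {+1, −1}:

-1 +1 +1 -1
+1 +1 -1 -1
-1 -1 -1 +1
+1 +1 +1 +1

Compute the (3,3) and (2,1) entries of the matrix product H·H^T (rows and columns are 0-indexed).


Row 1 of H: [1, 1, -1, -1].
Row 2 of H: [-1, -1, -1, 1].
Row 3 of H: [1, 1, 1, 1].
(H·H^T)[3][3] = Σ_j H[3][j]·H[3][j] = (1)² + (1)² + (1)² + (1)² = 1 + 1 + 1 + 1 = 4.
(H·H^T)[2][1] = Σ_j H[2][j]·H[1][j] = (-1)·(1) + (-1)·(1) + (-1)·(-1) + (1)·(-1) = -1 + -1 + 1 + -1 = -2.
Rows 2 and 1 are not orthogonal (dot product = -2 ≠ 0), so H is not a Hadamard matrix.

(3,3) entry = 4; (2,1) entry = -2.


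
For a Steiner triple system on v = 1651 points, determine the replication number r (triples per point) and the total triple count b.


An STS(v) is a 2-(v, 3, 1) BIBD: block size k = 3, λ = 1.
Replication: r(k − 1) = λ(v − 1) ⇒ r·2 = 1651 − 1 = 1650 ⇒ r = 825.
Block count: b = v(v − 1)/6 = 1651·1650/6 = 2724150/6 = 454025.

r = 825, b = 454025.


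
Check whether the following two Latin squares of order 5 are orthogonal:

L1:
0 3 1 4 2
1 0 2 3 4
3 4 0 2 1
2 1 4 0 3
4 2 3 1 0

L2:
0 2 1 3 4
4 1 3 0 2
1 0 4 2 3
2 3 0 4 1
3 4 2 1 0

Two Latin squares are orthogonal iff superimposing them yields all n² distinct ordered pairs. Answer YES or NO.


Form the n² = 25 superimposed pairs (L1[i][j], L2[i][j]), row by row (rows and columns indexed from 0):
row 0: (0,0) (3,2) (1,1) (4,3) (2,4)
row 1: (1,4) (0,1) (2,3) (3,0) (4,2)
row 2: (3,1) (4,0) (0,4) (2,2) (1,3)
row 3: (2,2) (1,3) (4,0) (0,4) (3,1)
row 4: (4,3) (2,4) (3,2) (1,1) (0,0)
Orthogonality requires all 25 pairs distinct.
But the pair (2,2) repeats: cell (2,3) has L1 = 2, L2 = 2, and cell (3,0) has L1 = 2, L2 = 2.
A repeated pair means some other pair never occurs (only 15 distinct pairs out of 25), so the squares are not orthogonal.
Conclusion: NO.

NO


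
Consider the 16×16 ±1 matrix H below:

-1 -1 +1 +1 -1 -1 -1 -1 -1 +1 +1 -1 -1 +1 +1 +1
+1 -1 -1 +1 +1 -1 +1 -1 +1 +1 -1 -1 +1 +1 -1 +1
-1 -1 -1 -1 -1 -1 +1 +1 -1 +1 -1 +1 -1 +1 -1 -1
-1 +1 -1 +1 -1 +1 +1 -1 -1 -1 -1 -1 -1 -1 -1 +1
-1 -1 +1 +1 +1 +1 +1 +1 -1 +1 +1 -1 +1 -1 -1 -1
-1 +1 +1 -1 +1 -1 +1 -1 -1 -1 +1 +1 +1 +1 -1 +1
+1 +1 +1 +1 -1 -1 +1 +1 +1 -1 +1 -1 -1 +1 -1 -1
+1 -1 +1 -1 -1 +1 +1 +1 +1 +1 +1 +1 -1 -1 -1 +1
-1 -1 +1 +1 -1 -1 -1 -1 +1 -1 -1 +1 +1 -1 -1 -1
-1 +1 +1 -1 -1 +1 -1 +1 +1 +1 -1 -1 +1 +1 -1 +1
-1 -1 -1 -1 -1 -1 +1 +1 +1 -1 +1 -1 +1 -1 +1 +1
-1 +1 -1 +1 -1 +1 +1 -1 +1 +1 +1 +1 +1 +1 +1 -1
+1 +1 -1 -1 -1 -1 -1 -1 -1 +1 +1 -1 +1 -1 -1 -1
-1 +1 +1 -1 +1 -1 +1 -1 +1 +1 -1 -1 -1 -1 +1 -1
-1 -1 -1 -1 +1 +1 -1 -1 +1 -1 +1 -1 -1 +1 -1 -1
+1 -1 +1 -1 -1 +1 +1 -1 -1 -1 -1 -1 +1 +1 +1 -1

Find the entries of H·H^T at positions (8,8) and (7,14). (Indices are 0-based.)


Row 7 of H: [1, -1, 1, -1, -1, 1, 1, 1, 1, 1, 1, 1, -1, -1, -1, 1].
Row 8 of H: [-1, -1, 1, 1, -1, -1, -1, -1, 1, -1, -1, 1, 1, -1, -1, -1].
Row 14 of H: [-1, -1, -1, -1, 1, 1, -1, -1, 1, -1, 1, -1, -1, 1, -1, -1].
(H·H^T)[8][8] = Σ_j H[8][j]·H[8][j] = (-1)² + (-1)² + (1)² + (1)² + (-1)² + (-1)² + (-1)² + (-1)² + (1)² + (-1)² + (-1)² + (1)² + (1)² + (-1)² + (-1)² + (-1)² = 1 + 1 + 1 + 1 + 1 + 1 + 1 + 1 + 1 + 1 + 1 + 1 + 1 + 1 + 1 + 1 = 16.
(H·H^T)[7][14] = Σ_j H[7][j]·H[14][j] = (1)·(-1) + (-1)·(-1) + (1)·(-1) + (-1)·(-1) + (-1)·(1) + (1)·(1) + (1)·(-1) + (1)·(-1) + (1)·(1) + (1)·(-1) + (1)·(1) + (1)·(-1) + (-1)·(-1) + (-1)·(1) + (-1)·(-1) + (1)·(-1) = -1 + 1 + -1 + 1 + -1 + 1 + -1 + -1 + 1 + -1 + 1 + -1 + 1 + -1 + 1 + -1 = -2.
Rows 7 and 14 are not orthogonal (dot product = -2 ≠ 0), so H is not a Hadamard matrix.

(8,8) entry = 16; (7,14) entry = -2.


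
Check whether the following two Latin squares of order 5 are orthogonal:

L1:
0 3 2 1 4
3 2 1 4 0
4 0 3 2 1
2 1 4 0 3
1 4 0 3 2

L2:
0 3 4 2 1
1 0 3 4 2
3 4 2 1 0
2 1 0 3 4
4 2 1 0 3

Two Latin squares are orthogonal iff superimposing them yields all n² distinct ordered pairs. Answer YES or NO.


Form the n² = 25 superimposed pairs (L1[i][j], L2[i][j]), row by row (rows and columns indexed from 0):
row 0: (0,0) (3,3) (2,4) (1,2) (4,1)
row 1: (3,1) (2,0) (1,3) (4,4) (0,2)
row 2: (4,3) (0,4) (3,2) (2,1) (1,0)
row 3: (2,2) (1,1) (4,0) (0,3) (3,4)
row 4: (1,4) (4,2) (0,1) (3,0) (2,3)
Orthogonality requires all 25 pairs distinct.
Check by first coordinate: for each symbol s of L1, list the L2 entries in the n cells where L1 = s; they must all differ.
  L1 = 0: L2 entries (in reading order) 0, 2, 4, 3, 1 — all 5 distinct ✓
  L1 = 1: L2 entries (in reading order) 2, 3, 0, 1, 4 — all 5 distinct ✓
  L1 = 2: L2 entries (in reading order) 4, 0, 1, 2, 3 — all 5 distinct ✓
  L1 = 3: L2 entries (in reading order) 3, 1, 2, 4, 0 — all 5 distinct ✓
  L1 = 4: L2 entries (in reading order) 1, 4, 3, 0, 2 — all 5 distinct ✓
Every symbol of L1 meets every symbol of L2 exactly once, so all 25 pairs are distinct (25 of 25).
Conclusion: YES.

YES


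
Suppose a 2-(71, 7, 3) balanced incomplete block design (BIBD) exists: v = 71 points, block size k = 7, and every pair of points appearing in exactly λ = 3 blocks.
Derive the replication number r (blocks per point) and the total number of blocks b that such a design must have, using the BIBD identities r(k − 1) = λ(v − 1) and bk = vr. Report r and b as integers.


Any 2-(v, k, λ) BIBD satisfies two necessary conditions:
  (i)  Each point sits in r blocks, and counting incidences through any fixed point gives r(k − 1) = λ(v − 1), so r = λ(v − 1)/(k − 1).
  (ii) Total incidences bk = vr, so b = vr/k.
Step 1: r = λ(v − 1)/(k − 1) = 3·(71 − 1)/(7 − 1) = 3·70/6 = 210/6 = 35.
Step 2: b = vr/k = 71·35/7 = 2485/7 = 355.
Check integrality: r = 35 ∈ Z ✓, b = 355 ∈ Z ✓.
(These identities are necessary conditions: they determine r and b for any design with these parameters, but do not by themselves prove that one exists.)

r = 35, b = 355.


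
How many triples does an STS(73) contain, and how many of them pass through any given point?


An STS(v) is a 2-(v, 3, 1) BIBD: block size k = 3, λ = 1.
Replication: r(k − 1) = λ(v − 1) ⇒ r·2 = 73 − 1 = 72 ⇒ r = 36.
Block count: bk = vr ⇒ b·3 = 73·36 = 2628 ⇒ b = 876.

r = 36, b = 876.


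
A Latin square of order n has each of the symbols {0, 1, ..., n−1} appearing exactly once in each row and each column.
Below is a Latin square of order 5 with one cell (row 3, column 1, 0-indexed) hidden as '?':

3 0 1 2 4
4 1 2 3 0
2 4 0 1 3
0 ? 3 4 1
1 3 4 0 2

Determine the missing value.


Row 3 contains symbols [0, 1, 3, 4] — missing [2].
Column 1 contains symbols [0, 1, 3, 4] — missing [2].
The missing symbol must appear in both missing sets; intersection = [2].
Therefore the hidden value is 2.

Missing value = 2.


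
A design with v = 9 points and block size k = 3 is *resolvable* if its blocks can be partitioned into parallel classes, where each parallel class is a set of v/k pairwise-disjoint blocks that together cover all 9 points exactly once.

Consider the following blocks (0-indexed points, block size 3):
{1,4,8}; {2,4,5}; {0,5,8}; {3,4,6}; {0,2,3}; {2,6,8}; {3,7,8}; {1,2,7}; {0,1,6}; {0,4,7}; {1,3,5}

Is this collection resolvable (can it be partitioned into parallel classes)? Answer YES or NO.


v = 9, block size k = 3, number of blocks = 11.
For resolvability, blocks must partition into parallel classes of size v/k = 3.
Total blocks must therefore be a multiple of 3: 11 = 3·3 + 2 ⇒ not divisible ✗.
Resolvable? NO.

NO


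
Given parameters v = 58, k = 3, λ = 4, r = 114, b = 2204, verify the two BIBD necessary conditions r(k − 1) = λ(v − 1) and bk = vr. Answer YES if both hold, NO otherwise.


Condition (i): r(k − 1) = 114·2 = 228; λ(v − 1) = 4·57 = 228. Match? YES.
Condition (ii): bk = 2204·3 = 6612; vr = 58·114 = 6612. Match? YES.
Both conditions hold? YES.

YES


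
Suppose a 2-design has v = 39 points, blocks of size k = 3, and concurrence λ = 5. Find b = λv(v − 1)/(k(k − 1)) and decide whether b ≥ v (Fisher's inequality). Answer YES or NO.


b = λv(v − 1)/(k(k − 1)) = 5·39·38/(3·2) = 7410/6 = 1235.
Compare with v = 39: b ≥ v, so Fisher's inequality holds.

YES


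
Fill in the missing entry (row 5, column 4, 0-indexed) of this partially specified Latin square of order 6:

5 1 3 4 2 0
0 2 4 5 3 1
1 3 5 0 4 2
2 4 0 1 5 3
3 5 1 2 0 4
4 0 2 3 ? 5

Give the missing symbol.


Row 5 contains symbols [0, 2, 3, 4, 5] — missing [1].
Column 4 contains symbols [0, 2, 3, 4, 5] — missing [1].
The missing symbol must appear in both missing sets; intersection = [1].
Therefore the hidden value is 1.

Missing value = 1.


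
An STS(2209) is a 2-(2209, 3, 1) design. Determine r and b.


An STS(v) is a 2-(v, 3, 1) BIBD: block size k = 3, λ = 1.
Replication: r(k − 1) = λ(v − 1) ⇒ r·2 = 2209 − 1 = 2208 ⇒ r = 1104.
Block count: b = v(v − 1)/6 = 2209·2208/6 = 4877472/6 = 812912.

r = 1104, b = 812912.


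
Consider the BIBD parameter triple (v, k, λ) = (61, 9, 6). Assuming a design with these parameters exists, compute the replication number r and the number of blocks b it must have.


Any 2-(v, k, λ) BIBD satisfies two necessary conditions:
  (i)  Each point sits in r blocks, and counting incidences through any fixed point gives r(k − 1) = λ(v − 1), so r = λ(v − 1)/(k − 1).
  (ii) Total incidences bk = vr, so b = vr/k.
Step 1: r = λ(v − 1)/(k − 1) = 6·(61 − 1)/(9 − 1) = 6·60/8 = 360/8 = 45.
Step 2: b = vr/k = 61·45/9 = 2745/9 = 305.
Check integrality: r = 45 ∈ Z ✓, b = 305 ∈ Z ✓.
(These identities are necessary conditions: they determine r and b for any design with these parameters, but do not by themselves prove that one exists.)

r = 45, b = 305.


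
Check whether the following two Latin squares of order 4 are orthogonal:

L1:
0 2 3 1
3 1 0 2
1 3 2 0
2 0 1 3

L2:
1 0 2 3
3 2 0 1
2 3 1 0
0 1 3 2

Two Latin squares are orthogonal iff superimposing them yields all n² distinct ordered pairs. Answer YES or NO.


Form the n² = 16 superimposed pairs (L1[i][j], L2[i][j]), row by row (rows and columns indexed from 0):
row 0: (0,1) (2,0) (3,2) (1,3)
row 1: (3,3) (1,2) (0,0) (2,1)
row 2: (1,2) (3,3) (2,1) (0,0)
row 3: (2,0) (0,1) (1,3) (3,2)
Orthogonality requires all 16 pairs distinct.
But the pair (1,2) repeats: cell (1,1) has L1 = 1, L2 = 2, and cell (2,0) has L1 = 1, L2 = 2.
A repeated pair means some other pair never occurs (only 8 distinct pairs out of 16), so the squares are not orthogonal.
Conclusion: NO.

NO


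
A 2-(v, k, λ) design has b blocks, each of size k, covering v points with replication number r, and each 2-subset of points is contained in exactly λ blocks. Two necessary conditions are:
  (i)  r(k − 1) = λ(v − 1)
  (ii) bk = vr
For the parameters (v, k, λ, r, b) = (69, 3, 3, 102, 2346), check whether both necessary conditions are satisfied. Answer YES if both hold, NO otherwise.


Condition (i): r(k − 1) = 102·2 = 204; λ(v − 1) = 3·68 = 204. Match? YES.
Condition (ii): bk = 2346·3 = 7038; vr = 69·102 = 7038. Match? YES.
Both conditions hold? YES.

YES


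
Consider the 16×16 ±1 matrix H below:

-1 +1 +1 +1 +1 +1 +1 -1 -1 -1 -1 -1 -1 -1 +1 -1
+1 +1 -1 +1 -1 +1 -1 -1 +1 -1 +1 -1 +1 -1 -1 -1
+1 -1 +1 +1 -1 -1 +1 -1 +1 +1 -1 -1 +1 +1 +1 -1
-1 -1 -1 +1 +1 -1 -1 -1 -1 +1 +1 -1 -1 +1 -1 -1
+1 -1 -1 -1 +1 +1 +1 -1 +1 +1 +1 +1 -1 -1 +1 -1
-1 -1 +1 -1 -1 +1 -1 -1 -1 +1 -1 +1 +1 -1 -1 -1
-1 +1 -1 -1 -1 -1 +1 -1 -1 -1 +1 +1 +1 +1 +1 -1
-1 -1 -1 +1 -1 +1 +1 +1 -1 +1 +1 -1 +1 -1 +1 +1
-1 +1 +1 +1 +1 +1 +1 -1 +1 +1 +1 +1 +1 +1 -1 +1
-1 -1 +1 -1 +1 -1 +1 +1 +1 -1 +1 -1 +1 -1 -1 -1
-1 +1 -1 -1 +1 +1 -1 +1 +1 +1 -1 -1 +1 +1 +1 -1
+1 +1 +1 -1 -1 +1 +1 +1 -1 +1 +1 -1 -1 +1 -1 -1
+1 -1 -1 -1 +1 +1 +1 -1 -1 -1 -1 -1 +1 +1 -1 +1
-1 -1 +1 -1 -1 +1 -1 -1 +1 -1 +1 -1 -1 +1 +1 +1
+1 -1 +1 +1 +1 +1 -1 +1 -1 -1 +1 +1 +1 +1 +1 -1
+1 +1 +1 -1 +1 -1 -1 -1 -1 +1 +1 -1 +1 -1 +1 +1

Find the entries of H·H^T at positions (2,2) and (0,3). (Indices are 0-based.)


Row 0 of H: [-1, 1, 1, 1, 1, 1, 1, -1, -1, -1, -1, -1, -1, -1, 1, -1].
Row 2 of H: [1, -1, 1, 1, -1, -1, 1, -1, 1, 1, -1, -1, 1, 1, 1, -1].
Row 3 of H: [-1, -1, -1, 1, 1, -1, -1, -1, -1, 1, 1, -1, -1, 1, -1, -1].
(H·H^T)[2][2] = Σ_j H[2][j]·H[2][j] = (1)² + (-1)² + (1)² + (1)² + (-1)² + (-1)² + (1)² + (-1)² + (1)² + (1)² + (-1)² + (-1)² + (1)² + (1)² + (1)² + (-1)² = 1 + 1 + 1 + 1 + 1 + 1 + 1 + 1 + 1 + 1 + 1 + 1 + 1 + 1 + 1 + 1 = 16.
(H·H^T)[0][3] = Σ_j H[0][j]·H[3][j] = (-1)·(-1) + (1)·(-1) + (1)·(-1) + (1)·(1) + (1)·(1) + (1)·(-1) + (1)·(-1) + (-1)·(-1) + (-1)·(-1) + (-1)·(1) + (-1)·(1) + (-1)·(-1) + (-1)·(-1) + (-1)·(1) + (1)·(-1) + (-1)·(-1) = 1 + -1 + -1 + 1 + 1 + -1 + -1 + 1 + 1 + -1 + -1 + 1 + 1 + -1 + -1 + 1 = 0.
So rows 0 and 3 are orthogonal; the diagonal entry equals n = 16.

(2,2) entry = 16; (0,3) entry = 0.


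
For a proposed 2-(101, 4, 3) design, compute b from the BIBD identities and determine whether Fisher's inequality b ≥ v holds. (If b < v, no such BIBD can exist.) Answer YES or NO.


b = λv(v − 1)/(k(k − 1)) = 3·101·100/(4·3) = 30300/12 = 2525.
Compare with v = 101: b ≥ v, so Fisher's inequality holds.

YES


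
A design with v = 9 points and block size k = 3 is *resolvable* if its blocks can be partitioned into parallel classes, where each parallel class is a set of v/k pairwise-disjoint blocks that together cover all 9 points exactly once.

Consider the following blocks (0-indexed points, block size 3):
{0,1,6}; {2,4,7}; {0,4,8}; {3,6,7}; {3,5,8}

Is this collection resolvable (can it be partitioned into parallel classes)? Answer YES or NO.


v = 9, block size k = 3, number of blocks = 5.
For resolvability, blocks must partition into parallel classes of size v/k = 3.
Total blocks must therefore be a multiple of 3: 5 = 3·1 + 2 ⇒ not divisible ✗.
Resolvable? NO.

NO


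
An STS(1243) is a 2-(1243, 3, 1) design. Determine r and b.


An STS(v) is a 2-(v, 3, 1) BIBD: block size k = 3, λ = 1.
Replication: r(k − 1) = λ(v − 1) ⇒ r·2 = 1243 − 1 = 1242 ⇒ r = 621.
Block count: bk = vr ⇒ b·3 = 1243·621 = 771903 ⇒ b = 257301.
(Check via b = v(v − 1)/6 = 1243·1242/6 = 1543806/6 = 257301.)

r = 621, b = 257301.


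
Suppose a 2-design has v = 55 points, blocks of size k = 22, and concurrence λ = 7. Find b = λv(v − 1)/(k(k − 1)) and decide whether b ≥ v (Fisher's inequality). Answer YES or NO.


r = λ(v − 1)/(k − 1) = 7·54/21 = 18.
b = vr/k = 55·18/22 = 45.
Fisher's inequality: b ≥ v ⇔ 45 ≥ 55? NO.

NO


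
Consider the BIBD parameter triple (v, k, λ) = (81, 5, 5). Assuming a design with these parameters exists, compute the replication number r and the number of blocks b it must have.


Any 2-(v, k, λ) BIBD satisfies two necessary conditions:
  (i)  Each point sits in r blocks, and counting incidences through any fixed point gives r(k − 1) = λ(v − 1), so r = λ(v − 1)/(k − 1).
  (ii) Total incidences bk = vr, so b = vr/k.
Step 1: r = λ(v − 1)/(k − 1) = 5·(81 − 1)/(5 − 1) = 5·80/4 = 400/4 = 100.
Step 2: b = vr/k = 81·100/5 = 8100/5 = 1620.
Check integrality: r = 100 ∈ Z ✓, b = 1620 ∈ Z ✓.
(These identities are necessary conditions: they determine r and b for any design with these parameters, but do not by themselves prove that one exists.)

r = 100, b = 1620.


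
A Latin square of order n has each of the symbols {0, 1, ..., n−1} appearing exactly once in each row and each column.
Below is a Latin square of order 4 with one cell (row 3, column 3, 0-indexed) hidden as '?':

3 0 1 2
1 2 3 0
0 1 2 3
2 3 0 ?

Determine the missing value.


Row 3 contains symbols [0, 2, 3] — missing [1].
Column 3 contains symbols [0, 2, 3] — missing [1].
The missing symbol must appear in both missing sets; intersection = [1].
Therefore the hidden value is 1.

Missing value = 1.


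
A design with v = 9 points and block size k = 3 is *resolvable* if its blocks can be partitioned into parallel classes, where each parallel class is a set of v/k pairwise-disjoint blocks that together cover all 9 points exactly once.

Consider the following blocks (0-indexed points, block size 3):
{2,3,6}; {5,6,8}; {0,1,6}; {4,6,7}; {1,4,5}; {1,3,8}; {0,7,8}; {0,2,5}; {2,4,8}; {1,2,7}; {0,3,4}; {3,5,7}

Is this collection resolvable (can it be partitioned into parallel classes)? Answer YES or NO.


v = 9, block size k = 3, number of blocks = 12.
For resolvability, blocks must partition into parallel classes of size v/k = 3.
Total blocks must therefore be a multiple of 3: 12 = 3·4 + 0 ⇒ divisible ✓.
Greedy packing gives 4 candidate class(es). Each should be a full parallel class (size 3, covers all 9 points).
  Class 1 (3 blocks): {2,3,6}; {1,4,5}; {0,7,8}. Points covered: [0, 1, 2, 3, 4, 5, 6, 7, 8].
  Class 2 (3 blocks): {5,6,8}; {1,2,7}; {0,3,4}. Points covered: [0, 1, 2, 3, 4, 5, 6, 7, 8].
  Class 3 (3 blocks): {0,1,6}; {2,4,8}; {3,5,7}. Points covered: [0, 1, 2, 3, 4, 5, 6, 7, 8].
  Class 4 (3 blocks): {4,6,7}; {1,3,8}; {0,2,5}. Points covered: [0, 1, 2, 3, 4, 5, 6, 7, 8].
All classes full (size 3)? YES. All classes cover every point? YES.
Resolvable? YES.

YES
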